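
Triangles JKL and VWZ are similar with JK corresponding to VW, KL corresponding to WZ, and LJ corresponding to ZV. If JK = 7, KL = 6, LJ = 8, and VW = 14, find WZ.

Similar triangles have proportional sides. Setting up the proportion:
VW / JK = WZ / KL
14 / 7 = WZ / 6
WZ = 6 * 14 / 7 = 12.

12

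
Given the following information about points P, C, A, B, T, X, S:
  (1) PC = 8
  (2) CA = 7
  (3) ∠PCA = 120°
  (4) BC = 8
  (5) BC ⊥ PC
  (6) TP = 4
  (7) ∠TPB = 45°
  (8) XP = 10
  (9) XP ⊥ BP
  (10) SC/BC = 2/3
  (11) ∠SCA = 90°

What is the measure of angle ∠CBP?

Step 1: By the law of cosines on triangle BCP: BP² = 8² + 8² − 2·8·8·cos(90°) = 128, so BP = 8·√2.
Step 2: By the inverse law of cosines on triangle CBP: cos(∠CBP) = (8² + (8·√2)² − 8²) / (2·8·8·√2) = 128/181.02 = 0.7071, so ∠CBP = 45°.

Therefore, the measure of angle ∠CBP = 45°.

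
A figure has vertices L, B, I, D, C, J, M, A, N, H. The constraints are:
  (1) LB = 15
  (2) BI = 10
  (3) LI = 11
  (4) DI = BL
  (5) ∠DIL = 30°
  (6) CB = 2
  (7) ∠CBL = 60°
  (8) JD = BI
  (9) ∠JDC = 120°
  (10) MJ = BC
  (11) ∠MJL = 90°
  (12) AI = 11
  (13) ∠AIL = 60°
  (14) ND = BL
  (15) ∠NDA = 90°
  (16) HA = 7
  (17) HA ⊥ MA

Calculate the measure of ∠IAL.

Step 1: By the law of cosines on triangle AIL: AL² = 11² + 11² − 2·11·11·cos(60°) = 121, so AL = 11.
Step 2: By the inverse law of cosines on triangle IAL: cos(∠IAL) = (11² + 11² − 11²) / (2·11·11) = 121/242 = 0.5, so ∠IAL = 60°.

Therefore, the measure of angle ∠IAL = 60°.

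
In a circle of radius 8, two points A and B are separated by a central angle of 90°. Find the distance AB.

Drop a perpendicular from the center to the chord, bisecting both the chord and the central angle.
Each half-chord = r sin(θ/2) = 8 sin(45°).
The full chord = 2 × 8 × sin(45°) = 8*sqrt(2).

8*sqrt(2)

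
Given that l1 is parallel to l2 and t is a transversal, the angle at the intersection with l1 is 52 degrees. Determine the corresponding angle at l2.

When a transversal crosses parallel lines, angles in the same position at each intersection are called corresponding angles.
These are always equal, so the answer is 52 degrees.

52 degrees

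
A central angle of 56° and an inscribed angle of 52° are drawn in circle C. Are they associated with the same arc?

By the inscribed angle theorem, the inscribed angle for a central angle of 56° should be 56° / 2 = 28°.
The given inscribed angle is 52°, which does not equal 28°.
Therefore, no, they do not correspond to the same arc.

No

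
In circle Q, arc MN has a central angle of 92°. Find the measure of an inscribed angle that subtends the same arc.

An inscribed angle intercepts an arc from a point on the circle, while the central angle intercepts the same arc from the center.
The inscribed angle is always half the central angle: 92° / 2 = 46°.

46°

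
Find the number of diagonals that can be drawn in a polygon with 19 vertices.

Total line segments between 19 vertices = C(19,2) = 171.
Subtract the 19 sides: 171 - 19 = 152 diagonals.

152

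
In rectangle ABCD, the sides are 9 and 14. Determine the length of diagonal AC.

Using the Pythagorean theorem:
d² = 9² + 14² = 81 + 196 = 277
d = sqrt(277)

sqrt(277)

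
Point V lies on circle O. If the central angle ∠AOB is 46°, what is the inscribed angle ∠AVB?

Inscribed angle = 46° / 2 = 23° (inscribed angle theorem).

23°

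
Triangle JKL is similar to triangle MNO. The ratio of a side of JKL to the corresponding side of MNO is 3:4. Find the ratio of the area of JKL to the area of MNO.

The ratio of areas of similar triangles equals the square of the side ratio.
Side ratio = 3:4
Area ratio = (3/4)^2 = 9/16 = 9:16

9:16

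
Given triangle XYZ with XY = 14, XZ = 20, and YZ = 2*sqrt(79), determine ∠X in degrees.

cos(X) = (14² + 20² - (2*sqrt(79))²) / (2 × 14 × 20) = 1/2, so X = arccos(1/2) = 60°.

60°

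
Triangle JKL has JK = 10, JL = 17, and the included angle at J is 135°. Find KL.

When two sides and the included angle are known, the law of cosines gives the third side.
c^2 = a^2 + b^2 - 2ab cos(C) generalizes the Pythagorean theorem to non-right triangles.
Here: KL^2 = 100 + 289 - 340*(-sqrt(2)/2) = 170*sqrt(2) + 389
KL = sqrt(170*sqrt(2) + 389)

sqrt(170*sqrt(2) + 389)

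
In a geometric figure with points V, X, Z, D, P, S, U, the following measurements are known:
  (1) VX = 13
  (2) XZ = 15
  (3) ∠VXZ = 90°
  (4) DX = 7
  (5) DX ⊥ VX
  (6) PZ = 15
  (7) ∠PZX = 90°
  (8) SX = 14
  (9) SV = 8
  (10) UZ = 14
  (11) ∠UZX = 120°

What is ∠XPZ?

Step 1: By the law of cosines on triangle PZX: PX² = 15² + 15² − 2·15·15·cos(90°) = 450, so PX = 15·√2.
Step 2: By the inverse law of cosines on triangle XPZ: cos(∠XPZ) = ((15·√2)² + 15² − 15²) / (2·15·√2·15) = 450/636.4 = 0.7071, so ∠XPZ = 45°.

Therefore, the measure of angle ∠XPZ = 45°.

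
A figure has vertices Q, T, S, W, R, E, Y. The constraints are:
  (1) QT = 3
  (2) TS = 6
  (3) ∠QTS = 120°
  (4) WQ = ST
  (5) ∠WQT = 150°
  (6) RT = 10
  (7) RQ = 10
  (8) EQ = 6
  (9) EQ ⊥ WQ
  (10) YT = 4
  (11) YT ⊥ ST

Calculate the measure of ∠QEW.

From the given relations: WQ = ST = 6.
Step 1: By the law of cosines on triangle EQW: EW² = 6² + 6² − 2·6·6·cos(90°) = 72, so EW = 6·√2.
Step 2: By the inverse law of cosines on triangle QEW: cos(∠QEW) = (6² + (6·√2)² − 6²) / (2·6·6·√2) = 72/101.82 = 0.7071, so ∠QEW = 45°.

Therefore, the measure of angle ∠QEW = 45°.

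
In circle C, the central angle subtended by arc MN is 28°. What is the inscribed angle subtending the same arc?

An inscribed angle intercepts an arc from a point on the circle, while the central angle intercepts the same arc from the center.
The inscribed angle is always half the central angle: 28° / 2 = 14°.

14°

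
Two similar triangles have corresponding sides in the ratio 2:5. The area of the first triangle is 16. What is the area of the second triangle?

Area ratio = (2/5)^2 = 4/25. Area of the second triangle = 16 * 25/4 = 100.

100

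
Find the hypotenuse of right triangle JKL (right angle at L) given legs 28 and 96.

JK = sqrt(28^2 + 96^2) = sqrt(10000) = 100

100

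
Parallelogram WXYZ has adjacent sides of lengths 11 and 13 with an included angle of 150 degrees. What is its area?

Area = 11 * 13 * sin(150°) = 143 * 1/2 = 143/2

143/2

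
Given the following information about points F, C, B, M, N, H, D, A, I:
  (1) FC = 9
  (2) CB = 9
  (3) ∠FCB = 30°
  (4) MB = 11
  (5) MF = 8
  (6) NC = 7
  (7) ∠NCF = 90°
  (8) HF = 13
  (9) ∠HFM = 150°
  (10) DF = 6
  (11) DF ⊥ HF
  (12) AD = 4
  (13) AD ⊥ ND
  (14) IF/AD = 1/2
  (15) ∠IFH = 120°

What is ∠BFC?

Step 1: By the law of cosines on triangle FCB: FB² = 9² + 9² − 2·9·9·cos(30°) = 21.7, so FB ≈ 4.66.
Step 2: By the inverse law of cosines on triangle BFC: cos(∠BFC) = (4.66² + 9² − 9²) / (2·4.66·9) = 21.7/83.86 = 0.2588, so ∠BFC = 75°.

Therefore, the measure of angle ∠BFC = 75°.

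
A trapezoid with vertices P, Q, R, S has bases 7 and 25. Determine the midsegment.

The midsegment (median) of a trapezoid connects the midpoints of the non-parallel sides.
Its length is the average of the two bases: (7 + 25) / 2 = 16.

16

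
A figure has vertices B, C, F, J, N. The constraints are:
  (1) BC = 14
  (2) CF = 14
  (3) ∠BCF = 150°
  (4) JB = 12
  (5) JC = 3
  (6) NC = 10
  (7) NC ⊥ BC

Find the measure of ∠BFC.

Step 1: By the law of cosines on triangle FCB: FB² = 14² + 14² − 2·14·14·cos(150°) = 731.48, so FB ≈ 27.05.
Step 2: By the inverse law of cosines on triangle BFC: cos(∠BFC) = (27.05² + 14² − 14²) / (2·27.05·14) = 731.48/757.29 = 0.9659, so ∠BFC = 15°.

Therefore, the measure of angle ∠BFC = 15°.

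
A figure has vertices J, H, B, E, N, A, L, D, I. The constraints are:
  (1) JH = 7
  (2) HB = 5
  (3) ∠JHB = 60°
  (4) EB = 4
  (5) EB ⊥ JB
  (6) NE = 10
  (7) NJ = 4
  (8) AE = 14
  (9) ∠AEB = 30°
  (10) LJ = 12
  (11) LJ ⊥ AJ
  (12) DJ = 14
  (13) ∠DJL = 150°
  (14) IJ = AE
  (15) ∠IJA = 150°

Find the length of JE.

Step 1: By the law of cosines on triangle BHJ: BJ² = 5² + 7² − 2·5·7·cos(60°) = 39, so BJ = √39.
Step 2: By the law of cosines on triangle JBE: JE² = √39² + 4² − 2·√39·4·cos(90°) = 55, so JE = √55.

Therefore, the length of JE = √55.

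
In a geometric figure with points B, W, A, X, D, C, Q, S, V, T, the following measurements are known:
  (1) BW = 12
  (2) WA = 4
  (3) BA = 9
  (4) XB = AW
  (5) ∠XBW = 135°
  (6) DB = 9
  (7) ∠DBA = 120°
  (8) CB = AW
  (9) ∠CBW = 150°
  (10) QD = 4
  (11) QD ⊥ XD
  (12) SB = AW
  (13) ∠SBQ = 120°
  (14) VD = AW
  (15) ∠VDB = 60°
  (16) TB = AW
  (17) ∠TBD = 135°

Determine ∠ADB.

Step 1: By the law of cosines on triangle DBA: DA² = 9² + 9² − 2·9·9·cos(120°) = 243, so DA = 9·√3.
Step 2: By the inverse law of cosines on triangle ADB: cos(∠ADB) = ((9·√3)² + 9² − 9²) / (2·9·√3·9) = 243/280.59 = 0.866, so ∠ADB = 30°.

Therefore, the measure of angle ∠ADB = 30°.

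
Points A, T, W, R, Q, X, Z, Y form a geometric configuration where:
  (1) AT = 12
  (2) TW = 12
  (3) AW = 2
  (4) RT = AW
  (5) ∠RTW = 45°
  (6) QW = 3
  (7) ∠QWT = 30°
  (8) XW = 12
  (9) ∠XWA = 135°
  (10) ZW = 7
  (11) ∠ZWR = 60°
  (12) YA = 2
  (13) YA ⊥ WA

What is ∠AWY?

Step 1: By the law of cosines on triangle WAY: WY² = 2² + 2² − 2·2·2·cos(90°) = 8, so WY = 2·√2.
Step 2: By the inverse law of cosines on triangle AWY: cos(∠AWY) = (2² + (2·√2)² − 2²) / (2·2·2·√2) = 8/11.31 = 0.7071, so ∠AWY = 45°.

Therefore, the measure of angle ∠AWY = 45°.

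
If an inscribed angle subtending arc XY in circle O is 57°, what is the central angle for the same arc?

By the inscribed angle theorem, the central angle is twice the inscribed angle.
Central angle = 2 × 57° = 114°

114°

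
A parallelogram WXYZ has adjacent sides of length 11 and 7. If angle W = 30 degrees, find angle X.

Opposite sides of a parallelogram are parallel, so consecutive angles form co-interior angles on a transversal.
Co-interior angles sum to 180°, giving angle X = 180 - 30 = 150 degrees.

150 degrees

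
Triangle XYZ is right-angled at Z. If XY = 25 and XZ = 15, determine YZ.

YZ = sqrt(25^2 - 15^2) = sqrt(400) = 20

20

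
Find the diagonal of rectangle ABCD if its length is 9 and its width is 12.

A rectangle's diagonal splits it into two right triangles, with the diagonal as the hypotenuse.
By the Pythagorean theorem, d^2 = 9^2 + 12^2 = 225.
Therefore d = sqrt(225) = 15.

15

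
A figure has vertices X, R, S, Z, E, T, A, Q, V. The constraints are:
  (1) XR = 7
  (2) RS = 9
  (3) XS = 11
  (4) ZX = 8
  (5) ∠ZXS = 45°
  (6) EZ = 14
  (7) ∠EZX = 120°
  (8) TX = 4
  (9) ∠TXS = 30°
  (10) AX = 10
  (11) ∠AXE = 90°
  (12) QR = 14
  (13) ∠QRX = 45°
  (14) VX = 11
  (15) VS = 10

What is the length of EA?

Step 1: By the law of cosines on triangle EZX: EX² = 14² + 8² − 2·14·8·cos(120°) = 372, so EX = 2·√93.
Step 2: By the law of cosines on triangle EXA: EA² = (2·√93)² + 10² − 2·2·√93·10·cos(90°) = 472, so EA = 2·√118.

Therefore, the length of EA = 2·√118.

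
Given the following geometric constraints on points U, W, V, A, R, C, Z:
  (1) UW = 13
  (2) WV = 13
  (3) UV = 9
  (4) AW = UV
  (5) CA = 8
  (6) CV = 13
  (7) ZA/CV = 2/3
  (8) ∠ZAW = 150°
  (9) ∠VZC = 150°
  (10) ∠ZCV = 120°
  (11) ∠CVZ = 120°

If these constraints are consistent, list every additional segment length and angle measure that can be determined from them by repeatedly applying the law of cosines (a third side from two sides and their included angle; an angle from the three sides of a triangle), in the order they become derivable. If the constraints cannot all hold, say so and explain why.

These constraints are not satisfiable: (9), (10) and (11) are the three interior angles of triangle VZC, which must sum to 180°, but 150° + 120° + 120° = 390°. No planar figure meets all of them, so nothing further can be derived.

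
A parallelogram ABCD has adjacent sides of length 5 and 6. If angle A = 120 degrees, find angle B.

Consecutive angles are supplementary: angle B = 180 - 120 = 60 degrees.

60 degrees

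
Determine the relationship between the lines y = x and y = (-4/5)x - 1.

Slope of line 1: m1 = 1
Slope of line 2: m2 = -4/5
For parallel lines we need equal slopes: 1 != -4/5.
For perpendicular lines we need m1*m2 = -1: (1)(-4/5) = -4/5 != -1.
Since neither condition holds, the lines are neither parallel nor perpendicular.

Neither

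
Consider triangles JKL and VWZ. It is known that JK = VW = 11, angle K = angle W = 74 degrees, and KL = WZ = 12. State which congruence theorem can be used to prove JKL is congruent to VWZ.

Consider the given information: JK = VW = 11, angle K = angle W = 74 degrees, and KL = WZ = 12
This is not SSS or AAS: SSS requires all three pairs of sides, but we don't have that. AAS requires two angles and a non-included side.
The correct criterion is SAS. Two pairs of corresponding sides and the included angle are equal (Side-Angle-Side).

SAS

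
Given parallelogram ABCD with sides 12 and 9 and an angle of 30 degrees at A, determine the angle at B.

In a parallelogram, consecutive angles are supplementary (sum to 180°).
angle B = 180 - angle A
angle B = 180 - 30
angle B = 150 degrees

150 degrees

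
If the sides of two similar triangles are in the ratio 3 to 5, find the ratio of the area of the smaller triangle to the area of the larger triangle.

Area ratio = (side ratio)^2 = (3/5)^2 = 9:25.

9:25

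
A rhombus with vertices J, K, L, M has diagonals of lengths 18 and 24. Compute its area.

Area = (18 * 24) / 2 = 432 / 2 = 216

216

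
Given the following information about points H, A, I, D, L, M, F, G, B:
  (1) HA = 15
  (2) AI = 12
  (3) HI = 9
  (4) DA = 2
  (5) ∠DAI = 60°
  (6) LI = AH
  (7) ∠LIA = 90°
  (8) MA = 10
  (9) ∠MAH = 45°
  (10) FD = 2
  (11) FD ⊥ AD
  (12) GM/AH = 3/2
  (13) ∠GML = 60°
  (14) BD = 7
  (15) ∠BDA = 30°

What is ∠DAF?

Step 1: By the law of cosines on triangle ADF: AF² = 2² + 2² − 2·2·2·cos(90°) = 8, so AF = 2·√2.
Step 2: By the inverse law of cosines on triangle DAF: cos(∠DAF) = (2² + (2·√2)² − 2²) / (2·2·2·√2) = 8/11.31 = 0.7071, so ∠DAF = 45°.

Therefore, the measure of angle ∠DAF = 45°.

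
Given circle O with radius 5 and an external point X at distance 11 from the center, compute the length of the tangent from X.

Let T be the point of tangency. Then OT ⊥ XT (radius ⊥ tangent).
In right triangle OTX: OX² = OT² + XT²
11² = 5² + XT²
XT² = 96, XT = 4*sqrt(6)

4*sqrt(6)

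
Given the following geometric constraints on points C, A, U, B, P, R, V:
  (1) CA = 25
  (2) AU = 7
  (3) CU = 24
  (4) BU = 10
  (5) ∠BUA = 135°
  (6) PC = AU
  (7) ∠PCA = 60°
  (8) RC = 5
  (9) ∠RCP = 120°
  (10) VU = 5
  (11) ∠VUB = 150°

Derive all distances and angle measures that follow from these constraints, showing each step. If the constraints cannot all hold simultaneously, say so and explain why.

The constraints are consistent.

From the given relations:
  PC = AU = 7

Step 1: From AU = 7, UB = 10, and ∠AUB = 135°, by the law of cosines:
  AB² = AU² + UB² - 2·AU·UB·cos(135°) = 49 + 100 + 98.99 = 248
  AB ≈ 15.75

Step 2: From AC = 25, CP = 7, and ∠ACP = 60°, by the law of cosines:
  AP² = AC² + CP² - 2·AC·CP·cos(60°) = 625 + 49 - 175 = 499
  AP ≈ 22.34

Step 3: From BU = 10, UV = 5, and ∠BUV = 150°, by the law of cosines:
  BV² = BU² + UV² - 2·BU·UV·cos(150°) = 100 + 25 + 86.6 = 211.6
  BV ≈ 14.55

Step 4: From PC = 7, CR = 5, and ∠PCR = 120°, by the law of cosines:
  PR² = PC² + CR² - 2·PC·CR·cos(120°) = 49 + 25 + 35 = 109
  PR = √109

Step 5: From CA = 25, CU = 24, AU = 7, by the inverse law of cosines:
  cos(∠ACU) = (CA² + CU² - AU²) / (2·CA·CU)
  ∠ACU = 16.26°

Step 6: From AC = 25, AU = 7, CU = 24, by the inverse law of cosines:
  cos(∠CAU) = (AC² + AU² - CU²) / (2·AC·AU)
  ∠CAU = 73.74°

Step 7: From UA = 7, UC = 24, AC = 25, by the inverse law of cosines:
  cos(∠AUC) = (UA² + UC² - AC²) / (2·UA·UC)
  ∠AUC = 90°

Step 8: From AB = 15.75, AU = 7, BU = 10, by the inverse law of cosines:
  cos(∠BAU) = (AB² + AU² - BU²) / (2·AB·AU)
  ∠BAU = 26.68°

Step 9: From AC = 25, AP = 22.34, CP = 7, by the inverse law of cosines:
  cos(∠CAP) = (AC² + AP² - CP²) / (2·AC·AP)
  ∠CAP = 15.75°

Step 10: From BA = 15.75, BU = 10, AU = 7, by the inverse law of cosines:
  cos(∠ABU) = (BA² + BU² - AU²) / (2·BA·BU)
  ∠ABU = 18.32°

Step 11: From BU = 10, BV = 14.55, UV = 5, by the inverse law of cosines:
  cos(∠UBV) = (BU² + BV² - UV²) / (2·BU·BV)
  ∠UBV = 9.9°

Step 12: From PA = 22.34, PC = 7, AC = 25, by the inverse law of cosines:
  cos(∠APC) = (PA² + PC² - AC²) / (2·PA·PC)
  ∠APC = 104.25°

Step 13: From PC = 7, PR = √109, CR = 5, by the inverse law of cosines:
  cos(∠CPR) = (PC² + PR² - CR²) / (2·PC·PR)
  ∠CPR = 24.5°

Step 14: From RC = 5, RP = √109, CP = 7, by the inverse law of cosines:
  cos(∠CRP) = (RC² + RP² - CP²) / (2·RC·RP)
  ∠CRP = 35.5°

Step 15: From VB = 14.55, VU = 5, BU = 10, by the inverse law of cosines:
  cos(∠BVU) = (VB² + VU² - BU²) / (2·VB·VU)
  ∠BVU = 20.1°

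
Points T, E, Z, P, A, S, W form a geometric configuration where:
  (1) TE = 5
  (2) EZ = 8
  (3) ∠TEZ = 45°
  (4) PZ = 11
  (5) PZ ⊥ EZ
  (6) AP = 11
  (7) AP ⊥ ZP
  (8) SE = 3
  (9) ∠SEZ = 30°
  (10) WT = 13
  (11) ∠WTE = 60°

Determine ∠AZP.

Step 1: By the law of cosines on triangle ZPA: ZA² = 11² + 11² − 2·11·11·cos(90°) = 242, so ZA = 11·√2.
Step 2: By the inverse law of cosines on triangle AZP: cos(∠AZP) = ((11·√2)² + 11² − 11²) / (2·11·√2·11) = 242/342.24 = 0.7071, so ∠AZP = 45°.

Therefore, the measure of angle ∠AZP = 45°.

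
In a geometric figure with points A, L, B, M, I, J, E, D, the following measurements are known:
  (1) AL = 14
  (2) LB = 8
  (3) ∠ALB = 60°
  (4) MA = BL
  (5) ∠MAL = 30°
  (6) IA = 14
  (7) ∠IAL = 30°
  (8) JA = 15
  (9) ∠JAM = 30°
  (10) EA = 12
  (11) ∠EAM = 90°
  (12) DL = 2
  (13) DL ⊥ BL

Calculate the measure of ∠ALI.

Step 1: By the law of cosines on triangle LAI: LI² = 14² + 14² − 2·14·14·cos(30°) = 52.52, so LI ≈ 7.25.
Step 2: By the inverse law of cosines on triangle ALI: cos(∠ALI) = (14² + 7.25² − 14²) / (2·14·7.25) = 52.52/202.91 = 0.2588, so ∠ALI = 75°.

Therefore, the measure of angle ∠ALI = 75°.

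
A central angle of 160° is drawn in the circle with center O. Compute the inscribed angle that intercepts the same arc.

By the inscribed angle theorem, the inscribed angle is half the central angle.
Inscribed angle = 160° / 2 = 80°

80°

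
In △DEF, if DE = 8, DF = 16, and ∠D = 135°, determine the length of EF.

When two sides and the included angle are known, the law of cosines gives the third side.
c^2 = a^2 + b^2 - 2ab cos(C) generalizes the Pythagorean theorem to non-right triangles.
Here: EF^2 = 64 + 256 - 256*(-sqrt(2)/2) = 128*sqrt(2) + 320
EF = 8*sqrt(2*sqrt(2) + 5)

8*sqrt(2*sqrt(2) + 5)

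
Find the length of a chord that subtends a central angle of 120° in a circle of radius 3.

Chord length = 2r sin(θ/2)
= 2 × 3 × sin(120°/2)
= 2 × 3 × sin(60°)
= 3*sqrt(3)

3*sqrt(3)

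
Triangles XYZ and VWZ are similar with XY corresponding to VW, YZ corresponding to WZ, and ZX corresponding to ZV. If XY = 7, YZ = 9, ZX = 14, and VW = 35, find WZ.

Similar triangles have proportional sides. Setting up the proportion:
VW / XY = WZ / YZ
35 / 7 = WZ / 9
WZ = 9 * 35 / 7 = 45.

45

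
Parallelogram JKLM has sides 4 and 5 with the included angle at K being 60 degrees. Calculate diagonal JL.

Law of cosines: d^2 = 4^2 + 5^2 - 2(4)(5)cos(60°) = 21, so d = sqrt(21).

sqrt(21)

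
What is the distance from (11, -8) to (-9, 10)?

The horizontal distance is |-9 - 11| = 20 and the vertical distance is |10 - -8| = 18.
By the Pythagorean theorem, d = sqrt(20^2 + 18^2) = sqrt(724) = 2*sqrt(181).

2*sqrt(181)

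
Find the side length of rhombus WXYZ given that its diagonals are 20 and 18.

Half-diagonals are 10 and 9. side = sqrt(10^2 + 9^2) = sqrt(181)

sqrt(181)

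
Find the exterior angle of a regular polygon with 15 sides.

Each exterior angle of a regular n-gon is 360 / n.
For n = 15: 360 / 15 = 24 degrees.

24 degrees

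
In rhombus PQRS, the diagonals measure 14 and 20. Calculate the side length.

Half-diagonals are 7 and 10. side = sqrt(7^2 + 10^2) = sqrt(149)

sqrt(149)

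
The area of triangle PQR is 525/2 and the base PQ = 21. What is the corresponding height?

Area = (1/2) * base * height
height = 2 * Area / base
height = 2 * 525/2 / 21
height = 525 / 21
height = 25

25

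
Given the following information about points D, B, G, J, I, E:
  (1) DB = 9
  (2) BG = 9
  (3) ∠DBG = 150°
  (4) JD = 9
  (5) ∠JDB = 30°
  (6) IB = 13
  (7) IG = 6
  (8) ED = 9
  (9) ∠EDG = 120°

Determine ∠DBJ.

Step 1: By the law of cosines on triangle BDJ: BJ² = 9² + 9² − 2·9·9·cos(30°) = 21.7, so BJ ≈ 4.66.
Step 2: By the inverse law of cosines on triangle DBJ: cos(∠DBJ) = (9² + 4.66² − 9²) / (2·9·4.66) = 21.7/83.86 = 0.2588, so ∠DBJ = 75°.

Therefore, the measure of angle ∠DBJ = 75°.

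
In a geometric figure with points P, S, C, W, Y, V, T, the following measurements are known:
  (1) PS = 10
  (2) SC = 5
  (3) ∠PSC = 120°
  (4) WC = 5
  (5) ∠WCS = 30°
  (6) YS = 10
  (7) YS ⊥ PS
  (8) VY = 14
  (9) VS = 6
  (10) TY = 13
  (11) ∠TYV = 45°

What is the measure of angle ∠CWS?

Step 1: By the law of cosines on triangle WCS: WS² = 5² + 5² − 2·5·5·cos(30°) = 6.7, so WS ≈ 2.59.
Step 2: By the inverse law of cosines on triangle CWS: cos(∠CWS) = (5² + 2.59² − 5²) / (2·5·2.59) = 6.7/25.88 = 0.2588, so ∠CWS = 75°.

Therefore, the measure of angle ∠CWS = 75°.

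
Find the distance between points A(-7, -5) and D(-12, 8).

d = sqrt((-5)^2 + (13)^2) = sqrt(194)

sqrt(194)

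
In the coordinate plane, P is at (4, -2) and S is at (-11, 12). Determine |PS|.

d = sqrt((-11 - 4)^2 + (12 - -2)^2)
d = sqrt(-15^2 + 14^2)
d = sqrt(225 + 196)
d = sqrt(421)

sqrt(421)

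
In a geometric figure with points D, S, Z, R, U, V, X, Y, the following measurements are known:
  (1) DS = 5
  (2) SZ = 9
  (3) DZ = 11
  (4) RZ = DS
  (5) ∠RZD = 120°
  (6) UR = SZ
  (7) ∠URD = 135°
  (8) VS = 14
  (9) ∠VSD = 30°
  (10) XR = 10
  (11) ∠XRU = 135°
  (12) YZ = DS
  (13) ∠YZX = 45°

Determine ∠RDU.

From the given relations: RZ = DS = 5; UR = SZ = 9.
Step 1: By the law of cosines on triangle DZR: DR² = 11² + 5² − 2·11·5·cos(120°) = 201, so DR ≈ 14.18.
Step 2: By the law of cosines on triangle DRU: DU² = 14.18² + 9² − 2·14.18·9·cos(135°) = 462.45, so DU ≈ 21.5.
Step 3: By the inverse law of cosines on triangle RDU: cos(∠RDU) = (14.18² + 21.5² − 9²) / (2·14.18·21.5) = 582.45/609.76 = 0.9552, so ∠RDU = 17.21°.

Therefore, the measure of angle ∠RDU = 17.21°.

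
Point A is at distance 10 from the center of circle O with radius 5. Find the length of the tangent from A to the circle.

Let T be the point of tangency. Then OT ⊥ AT (radius ⊥ tangent).
In right triangle OTA: OA² = OT² + AT²
10² = 5² + AT²
AT² = 75, AT = 5*sqrt(3)

5*sqrt(3)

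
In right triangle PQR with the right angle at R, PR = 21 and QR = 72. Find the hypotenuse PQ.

In a right triangle, the square of the hypotenuse equals the sum of the squares of the two legs.
The legs are 21 and 72, so the hypotenuse = sqrt(441 + 5184) = sqrt(5625) = 75.

75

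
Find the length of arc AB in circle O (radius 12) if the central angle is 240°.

Arc length = 2πr × θ/360
= 2π × 12 × 2/3
= 16*pi

16*pi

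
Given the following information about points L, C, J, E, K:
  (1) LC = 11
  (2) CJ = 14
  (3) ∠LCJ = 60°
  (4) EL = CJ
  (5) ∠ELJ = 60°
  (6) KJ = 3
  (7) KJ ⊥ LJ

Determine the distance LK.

Step 1: By the law of cosines on triangle LCJ: LJ² = 11² + 14² − 2·11·14·cos(60°) = 163, so LJ = √163.
Step 2: By the law of cosines on triangle LJK: LK² = √163² + 3² − 2·√163·3·cos(90°) = 172, so LK = 2·√43.

Therefore, the length of LK = 2·√43.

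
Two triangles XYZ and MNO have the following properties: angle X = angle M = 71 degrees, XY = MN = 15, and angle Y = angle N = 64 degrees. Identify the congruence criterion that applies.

The given information matches ASA: Two pairs of corresponding angles and the included side are equal (Angle-Side-Angle).

ASA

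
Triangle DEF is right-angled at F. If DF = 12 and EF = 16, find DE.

DE = sqrt(12^2 + 16^2) = sqrt(400) = 20

20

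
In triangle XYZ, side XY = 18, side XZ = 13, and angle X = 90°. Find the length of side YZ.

The included angle is 90°, so the triangle is right-angled at X. The opposite side YZ is the hypotenuse.
By the Pythagorean theorem: YZ = sqrt(18^2 + 13^2) = sqrt(493) = sqrt(493).

sqrt(493)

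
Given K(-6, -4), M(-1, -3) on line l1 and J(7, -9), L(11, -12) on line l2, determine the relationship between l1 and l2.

Slope of line 1: m1 = (-3 - -4)/(-1 - -6) = 1/5 = 1/5
Slope of line 2: m2 = (-12 - -9)/(11 - 7) = -3/4 = -3/4
m1 != m2 and m1*m2 = -3/20 != -1. Neither.

Neither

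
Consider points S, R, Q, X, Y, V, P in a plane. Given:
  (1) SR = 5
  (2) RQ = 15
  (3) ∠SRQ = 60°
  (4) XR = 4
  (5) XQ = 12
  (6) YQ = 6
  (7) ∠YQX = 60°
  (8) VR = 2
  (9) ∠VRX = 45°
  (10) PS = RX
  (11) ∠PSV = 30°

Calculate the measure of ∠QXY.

Step 1: By the law of cosines on triangle XQY: XY² = 12² + 6² − 2·12·6·cos(60°) = 108, so XY = 6·√3.
Step 2: By the inverse law of cosines on triangle QXY: cos(∠QXY) = (12² + (6·√3)² − 6²) / (2·12·6·√3) = 216/249.42 = 0.866, so ∠QXY = 30°.

Therefore, the measure of angle ∠QXY = 30°.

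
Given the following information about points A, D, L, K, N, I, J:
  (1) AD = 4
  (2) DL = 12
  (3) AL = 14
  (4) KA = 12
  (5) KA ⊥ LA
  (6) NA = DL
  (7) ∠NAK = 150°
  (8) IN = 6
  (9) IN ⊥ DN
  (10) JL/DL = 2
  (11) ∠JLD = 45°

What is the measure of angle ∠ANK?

From the given relations: NA = DL = 12.
Step 1: By the law of cosines on triangle NAK: NK² = 12² + 12² − 2·12·12·cos(150°) = 537.42, so NK ≈ 23.18.
Step 2: By the inverse law of cosines on triangle ANK: cos(∠ANK) = (12² + 23.18² − 12²) / (2·12·23.18) = 537.42/556.37 = 0.9659, so ∠ANK = 15°.

Therefore, the measure of angle ∠ANK = 15°.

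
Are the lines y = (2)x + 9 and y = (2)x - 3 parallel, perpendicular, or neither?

Slope of line 1: m1 = 2
Slope of line 2: m2 = 2
m1 = m2, so the lines are parallel.

Parallel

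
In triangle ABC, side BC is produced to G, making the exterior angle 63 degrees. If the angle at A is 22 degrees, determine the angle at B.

The exterior angle theorem states that an exterior angle equals the sum of the two non-adjacent interior angles.
So 63 = 22 + angle B, which gives angle B = 63 - 22 = 41 degrees.

41 degrees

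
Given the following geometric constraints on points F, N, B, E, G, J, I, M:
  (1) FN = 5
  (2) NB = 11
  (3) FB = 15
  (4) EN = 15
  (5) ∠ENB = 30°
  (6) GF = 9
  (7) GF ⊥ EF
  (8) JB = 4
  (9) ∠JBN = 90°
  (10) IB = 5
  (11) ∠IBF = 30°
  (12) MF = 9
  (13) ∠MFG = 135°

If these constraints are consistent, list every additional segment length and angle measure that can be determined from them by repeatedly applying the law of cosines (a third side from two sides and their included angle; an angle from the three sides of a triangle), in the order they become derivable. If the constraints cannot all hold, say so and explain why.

The constraints are consistent. Derivable facts, in order:
After 1 step:
- BE ≈ 7.76
- FI ≈ 10.96
- GM ≈ 16.63
- NJ = √137
- ∠BFN = 30.68°
- ∠BNF = 135.9°
- ∠FBN = 13.41°
After 2 steps:
- ∠BEN = 45.14°
- ∠BFI = 13.19°
- ∠BIF = 136.81°
- ∠BJN = 70.02°
- ∠BNJ = 19.98°
- ∠EBN = 104.86°
- ∠FGM = 22.5°
- ∠FMG = 22.5°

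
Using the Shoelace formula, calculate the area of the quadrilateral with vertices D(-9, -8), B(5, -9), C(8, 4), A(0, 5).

Shoelace: sum of cross terms = 298, Area = (1/2)|298| = 149

149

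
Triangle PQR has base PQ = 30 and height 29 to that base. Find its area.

A triangle's area is half the area of a rectangle with the same base and height.
Area = (1/2) * 30 * 29 = 435.

435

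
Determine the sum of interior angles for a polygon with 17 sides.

The sum of interior angles of an n-sided polygon is (n - 2) * 180.
For n = 17: (17 - 2) * 180 = 15 * 180 = 2700 degrees.

2700 degrees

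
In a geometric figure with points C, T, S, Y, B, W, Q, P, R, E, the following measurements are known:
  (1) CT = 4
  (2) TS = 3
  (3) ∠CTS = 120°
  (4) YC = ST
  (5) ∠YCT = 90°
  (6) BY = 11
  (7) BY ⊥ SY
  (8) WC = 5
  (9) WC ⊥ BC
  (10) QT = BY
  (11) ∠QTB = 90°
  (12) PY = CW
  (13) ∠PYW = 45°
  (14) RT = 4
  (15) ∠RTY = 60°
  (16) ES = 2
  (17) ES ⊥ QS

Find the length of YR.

From the given relations: YC = ST = 3.
Step 1: By the law of cosines on triangle YCT: YT² = 3² + 4² − 2·3·4·cos(90°) = 25, so YT = 5.
Step 2: By the law of cosines on triangle YTR: YR² = 5² + 4² − 2·5·4·cos(60°) = 21, so YR = √21.

Therefore, the length of YR = √21.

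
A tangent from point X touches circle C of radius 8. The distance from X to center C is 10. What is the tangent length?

tangent = √(d² - r²) = √(10² - 8²) = √(100 - 64) = √36 = 6

6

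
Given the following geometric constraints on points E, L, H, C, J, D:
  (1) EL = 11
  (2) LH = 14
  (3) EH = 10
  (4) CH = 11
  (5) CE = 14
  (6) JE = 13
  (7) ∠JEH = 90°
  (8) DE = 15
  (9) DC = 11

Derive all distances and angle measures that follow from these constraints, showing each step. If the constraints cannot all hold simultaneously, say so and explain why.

The constraints are consistent.

Step 1: From HE = 10, EJ = 13, and ∠HEJ = 90°, by the law of cosines:
  HJ² = HE² + EJ² - 2·HE·EJ·cos(90°) = 100 + 169 - 0 = 269
  HJ ≈ 16.4

Step 2: From EC = 14, ED = 15, CD = 11, by the inverse law of cosines:
  cos(∠CED) = (EC² + ED² - CD²) / (2·EC·ED)
  ∠CED = 44.42°

Step 3: From EC = 14, EH = 10, CH = 11, by the inverse law of cosines:
  cos(∠CEH) = (EC² + EH² - CH²) / (2·EC·EH)
  ∠CEH = 51.32°

Step 4: From EH = 10, EL = 11, HL = 14, by the inverse law of cosines:
  cos(∠HEL) = (EH² + EL² - HL²) / (2·EH·EL)
  ∠HEL = 83.48°

Step 5: From LE = 11, LH = 14, EH = 10, by the inverse law of cosines:
  cos(∠ELH) = (LE² + LH² - EH²) / (2·LE·LH)
  ∠ELH = 45.21°

Step 6: From HC = 11, HE = 10, CE = 14, by the inverse law of cosines:
  cos(∠CHE) = (HC² + HE² - CE²) / (2·HC·HE)
  ∠CHE = 83.48°

Step 7: From HE = 10, HL = 14, EL = 11, by the inverse law of cosines:
  cos(∠EHL) = (HE² + HL² - EL²) / (2·HE·HL)
  ∠EHL = 51.32°

Step 8: From CD = 11, CE = 14, DE = 15, by the inverse law of cosines:
  cos(∠DCE) = (CD² + CE² - DE²) / (2·CD·CE)
  ∠DCE = 72.62°

Step 9: From CE = 14, CH = 11, EH = 10, by the inverse law of cosines:
  cos(∠ECH) = (CE² + CH² - EH²) / (2·CE·CH)
  ∠ECH = 45.21°

Step 10: From DC = 11, DE = 15, CE = 14, by the inverse law of cosines:
  cos(∠CDE) = (DC² + DE² - CE²) / (2·DC·DE)
  ∠CDE = 62.96°

Step 11: From HE = 10, HJ = 16.4, EJ = 13, by the inverse law of cosines:
  cos(∠EHJ) = (HE² + HJ² - EJ²) / (2·HE·HJ)
  ∠EHJ = 52.43°

Step 12: From JE = 13, JH = 16.4, EH = 10, by the inverse law of cosines:
  cos(∠EJH) = (JE² + JH² - EH²) / (2·JE·JH)
  ∠EJH = 37.57°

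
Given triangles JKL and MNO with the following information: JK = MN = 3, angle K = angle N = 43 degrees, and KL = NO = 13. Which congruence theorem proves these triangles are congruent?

The given information matches SAS: Two pairs of corresponding sides and the included angle are equal (Side-Angle-Side).

SAS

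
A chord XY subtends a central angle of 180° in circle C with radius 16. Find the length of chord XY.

Drop a perpendicular from the center to the chord, bisecting both the chord and the central angle.
Each half-chord = r sin(θ/2) = 16 sin(90°).
The full chord = 2 × 16 × sin(90°) = 32.

32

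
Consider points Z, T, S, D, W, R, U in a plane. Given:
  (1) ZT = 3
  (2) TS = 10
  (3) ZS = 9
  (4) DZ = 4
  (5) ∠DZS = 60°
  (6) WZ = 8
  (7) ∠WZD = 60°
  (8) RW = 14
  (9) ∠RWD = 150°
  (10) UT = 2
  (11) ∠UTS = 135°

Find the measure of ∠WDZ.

Step 1: By the law of cosines on triangle DZW: DW² = 4² + 8² − 2·4·8·cos(60°) = 48, so DW = 4·√3.
Step 2: By the inverse law of cosines on triangle WDZ: cos(∠WDZ) = ((4·√3)² + 4² − 8²) / (2·4·√3·4) = 0/55.43 = 0, so ∠WDZ = 90°.

Therefore, the measure of angle ∠WDZ = 90°.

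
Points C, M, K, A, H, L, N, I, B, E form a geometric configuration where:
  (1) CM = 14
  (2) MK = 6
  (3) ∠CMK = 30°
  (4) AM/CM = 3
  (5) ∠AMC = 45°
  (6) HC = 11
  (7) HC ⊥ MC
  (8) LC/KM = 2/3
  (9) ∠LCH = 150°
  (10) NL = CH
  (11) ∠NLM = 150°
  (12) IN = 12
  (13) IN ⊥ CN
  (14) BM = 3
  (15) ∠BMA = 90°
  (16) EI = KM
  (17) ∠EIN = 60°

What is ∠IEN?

From the given relations: EI = KM = 6.
Step 1: By the law of cosines on triangle EIN: EN² = 6² + 12² − 2·6·12·cos(60°) = 108, so EN = 6·√3.
Step 2: By the inverse law of cosines on triangle IEN: cos(∠IEN) = (6² + (6·√3)² − 12²) / (2·6·6·√3) = 0/124.71 = 0, so ∠IEN = 90°.

Therefore, the measure of angle ∠IEN = 90°.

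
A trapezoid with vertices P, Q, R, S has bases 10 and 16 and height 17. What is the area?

Area of a trapezoid = (base1 + base2) * height / 2
Area = (10 + 16) * 17 / 2
Area = 26 * 17 / 2
Area = 442 / 2
Area = 221

221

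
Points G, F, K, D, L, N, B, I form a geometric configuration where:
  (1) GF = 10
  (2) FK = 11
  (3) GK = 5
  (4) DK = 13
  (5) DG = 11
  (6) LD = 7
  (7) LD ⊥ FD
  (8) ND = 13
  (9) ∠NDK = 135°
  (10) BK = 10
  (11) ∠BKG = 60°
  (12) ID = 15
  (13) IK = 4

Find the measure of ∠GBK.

Step 1: By the law of cosines on triangle BKG: BG² = 10² + 5² − 2·10·5·cos(60°) = 75, so BG = 5·√3.
Step 2: By the inverse law of cosines on triangle GBK: cos(∠GBK) = ((5·√3)² + 10² − 5²) / (2·5·√3·10) = 150/173.21 = 0.866, so ∠GBK = 30°.

Therefore, the measure of angle ∠GBK = 30°.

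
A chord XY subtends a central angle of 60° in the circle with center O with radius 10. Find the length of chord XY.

Chord length = 2r sin(θ/2)
= 2 × 10 × sin(60°/2)
= 2 × 10 × sin(30°)
= 10

10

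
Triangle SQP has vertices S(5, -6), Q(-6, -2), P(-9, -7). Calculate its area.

The Shoelace formula computes the area from vertex coordinates by summing cross products.
For vertices (5,-6), (-6,-2), (-9,-7):
Signed sum = 5*-2 - -6*-6 + -6*-7 - -9*-2 + -9*-6 - 5*-7
= -46 + 24 + 89 = 67
Area = (1/2)|67| = 67/2.

67/2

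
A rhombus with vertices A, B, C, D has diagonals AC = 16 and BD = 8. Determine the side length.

In a rhombus, the diagonals bisect each other perpendicularly, creating four congruent right triangles.
Each triangle has legs 8 (half of 16) and 4 (half of 8).
The hypotenuse of each right triangle is a side of the rhombus:
side = sqrt(8^2 + 4^2) = sqrt(80) = 4*sqrt(5)

4*sqrt(5)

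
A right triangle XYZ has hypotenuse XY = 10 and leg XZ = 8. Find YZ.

By the Pythagorean theorem: YZ^2 = XY^2 - XZ^2
YZ^2 = 10^2 - 8^2 = 100 - 64 = 36
YZ = sqrt(36) = 6

6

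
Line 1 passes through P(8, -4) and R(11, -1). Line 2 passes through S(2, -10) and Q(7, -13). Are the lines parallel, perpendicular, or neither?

Slope of line 1: m1 = (-1 - -4)/(11 - 8) = 3/3 = 1
Slope of line 2: m2 = (-13 - -10)/(7 - 2) = -3/5 = -3/5
For parallel lines we need equal slopes: 1 != -3/5.
For perpendicular lines we need m1*m2 = -1: (1)(-3/5) = -3/5 != -1.
Since neither condition holds, the lines are neither parallel nor perpendicular.

Neither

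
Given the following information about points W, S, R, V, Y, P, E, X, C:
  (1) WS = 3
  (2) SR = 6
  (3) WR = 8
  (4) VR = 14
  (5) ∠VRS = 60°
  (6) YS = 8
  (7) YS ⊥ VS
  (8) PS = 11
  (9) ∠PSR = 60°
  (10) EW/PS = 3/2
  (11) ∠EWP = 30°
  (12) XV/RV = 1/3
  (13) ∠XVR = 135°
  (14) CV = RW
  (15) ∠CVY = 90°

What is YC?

From the given relations: CV = RW = 8.
Step 1: By the law of cosines on triangle SRV: SV² = 6² + 14² − 2·6·14·cos(60°) = 148, so SV = 2·√37.
Step 2: By the law of cosines on triangle VSY: VY² = (2·√37)² + 8² − 2·2·√37·8·cos(90°) = 212, so VY = 2·√53.
Step 3: By the law of cosines on triangle YVC: YC² = (2·√53)² + 8² − 2·2·√53·8·cos(90°) = 276, so YC = 2·√69.

Therefore, the length of YC = 2·√69.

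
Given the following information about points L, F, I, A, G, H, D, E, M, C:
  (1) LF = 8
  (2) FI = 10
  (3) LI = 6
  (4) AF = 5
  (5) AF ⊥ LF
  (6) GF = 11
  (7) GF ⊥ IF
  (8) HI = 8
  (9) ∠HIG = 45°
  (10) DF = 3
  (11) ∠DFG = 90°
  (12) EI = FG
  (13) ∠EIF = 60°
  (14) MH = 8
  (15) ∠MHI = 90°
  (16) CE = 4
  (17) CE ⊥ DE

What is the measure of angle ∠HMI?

Step 1: By the law of cosines on triangle MHI: MI² = 8² + 8² − 2·8·8·cos(90°) = 128, so MI = 8·√2.
Step 2: By the inverse law of cosines on triangle HMI: cos(∠HMI) = (8² + (8·√2)² − 8²) / (2·8·8·√2) = 128/181.02 = 0.7071, so ∠HMI = 45°.

Therefore, the measure of angle ∠HMI = 45°.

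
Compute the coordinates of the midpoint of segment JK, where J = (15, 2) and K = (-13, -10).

M = ((x₁ + x₂)/2, (y₁ + y₂)/2)
= ((15 + -13)/2, (2 + -10)/2)
= (2/2, -8/2) = (1, -4)

(1, -4)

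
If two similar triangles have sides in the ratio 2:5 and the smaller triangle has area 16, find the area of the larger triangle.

For similar figures, the area ratio equals the square of the side ratio.
Side ratio (the smaller triangle to the larger triangle) = 2:5, so area ratio = 2^2:5^2 = 4:25.
If the area of the smaller triangle is 16, then the area of the larger triangle = 16 * (25/4) = 100.

100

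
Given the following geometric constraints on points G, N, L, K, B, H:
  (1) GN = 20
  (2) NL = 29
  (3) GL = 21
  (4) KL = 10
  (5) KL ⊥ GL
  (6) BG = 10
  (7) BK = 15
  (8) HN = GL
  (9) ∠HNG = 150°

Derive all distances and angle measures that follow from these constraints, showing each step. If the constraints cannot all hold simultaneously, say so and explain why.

The constraints are consistent.

From the given relations:
  HN = GL = 21

Step 1: From GL = 21, LK = 10, and ∠GLK = 90°, by the law of cosines:
  GK² = GL² + LK² - 2·GL·LK·cos(90°) = 441 + 100 - 0 = 541
  GK ≈ 23.26

Step 2: From GN = 20, NH = 21, and ∠GNH = 150°, by the law of cosines:
  GH² = GN² + NH² - 2·GN·NH·cos(150°) = 400 + 441 + 727.5 = 1568
  GH ≈ 39.6

Step 3: From GL = 21, GN = 20, LN = 29, by the inverse law of cosines:
  cos(∠LGN) = (GL² + GN² - LN²) / (2·GL·GN)
  ∠LGN = 90°

Step 4: From NG = 20, NL = 29, GL = 21, by the inverse law of cosines:
  cos(∠GNL) = (NG² + NL² - GL²) / (2·NG·NL)
  ∠GNL = 46.4°

Step 5: From LG = 21, LN = 29, GN = 20, by the inverse law of cosines:
  cos(∠GLN) = (LG² + LN² - GN²) / (2·LG·LN)
  ∠GLN = 43.6°

Step 6: From GB = 10, GK = 23.26, BK = 15, by the inverse law of cosines:
  cos(∠BGK) = (GB² + GK² - BK²) / (2·GB·GK)
  ∠BGK = 26.59°

Step 7: From GH = 39.6, GN = 20, HN = 21, by the inverse law of cosines:
  cos(∠HGN) = (GH² + GN² - HN²) / (2·GH·GN)
  ∠HGN = 15.37°

Step 8: From GK = 23.26, GL = 21, KL = 10, by the inverse law of cosines:
  cos(∠KGL) = (GK² + GL² - KL²) / (2·GK·GL)
  ∠KGL = 25.46°

Step 9: From KB = 15, KG = 23.26, BG = 10, by the inverse law of cosines:
  cos(∠BKG) = (KB² + KG² - BG²) / (2·KB·KG)
  ∠BKG = 17.36°

Step 10: From KG = 23.26, KL = 10, GL = 21, by the inverse law of cosines:
  cos(∠GKL) = (KG² + KL² - GL²) / (2·KG·KL)
  ∠GKL = 64.54°

Step 11: From BG = 10, BK = 15, GK = 23.26, by the inverse law of cosines:
  cos(∠GBK) = (BG² + BK² - GK²) / (2·BG·BK)
  ∠GBK = 136.05°

Step 12: From HG = 39.6, HN = 21, GN = 20, by the inverse law of cosines:
  cos(∠GHN) = (HG² + HN² - GN²) / (2·HG·HN)
  ∠GHN = 14.63°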